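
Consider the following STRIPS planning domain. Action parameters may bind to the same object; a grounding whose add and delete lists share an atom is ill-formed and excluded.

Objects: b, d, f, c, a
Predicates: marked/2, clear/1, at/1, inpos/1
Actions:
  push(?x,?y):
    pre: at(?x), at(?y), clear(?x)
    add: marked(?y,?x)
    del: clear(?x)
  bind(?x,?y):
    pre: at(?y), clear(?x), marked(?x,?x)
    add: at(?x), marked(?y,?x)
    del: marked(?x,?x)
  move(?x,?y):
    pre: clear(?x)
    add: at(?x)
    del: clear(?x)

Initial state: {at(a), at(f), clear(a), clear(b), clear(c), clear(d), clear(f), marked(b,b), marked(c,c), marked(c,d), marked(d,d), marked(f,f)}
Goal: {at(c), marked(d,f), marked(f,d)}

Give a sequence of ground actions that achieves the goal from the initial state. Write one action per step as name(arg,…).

1. bind(d,f)  →  {at(a), at(d), at(f), clear(a), clear(b), clear(c), clear(d), clear(f), marked(b,b), marked(c,c), marked(c,d), marked(f,d), marked(f,f)}
2. push(f,d)  →  {at(a), at(d), at(f), clear(a), clear(b), clear(c), clear(d), marked(b,b), marked(c,c), marked(c,d), marked(d,f), marked(f,d), marked(f,f)}
3. bind(c,d)  →  {at(a), at(c), at(d), at(f), clear(a), clear(b), clear(c), clear(d), marked(b,b), marked(c,d), marked(d,c), marked(d,f), marked(f,d), marked(f,f)}

bind(d,f); push(f,d); bind(c,d)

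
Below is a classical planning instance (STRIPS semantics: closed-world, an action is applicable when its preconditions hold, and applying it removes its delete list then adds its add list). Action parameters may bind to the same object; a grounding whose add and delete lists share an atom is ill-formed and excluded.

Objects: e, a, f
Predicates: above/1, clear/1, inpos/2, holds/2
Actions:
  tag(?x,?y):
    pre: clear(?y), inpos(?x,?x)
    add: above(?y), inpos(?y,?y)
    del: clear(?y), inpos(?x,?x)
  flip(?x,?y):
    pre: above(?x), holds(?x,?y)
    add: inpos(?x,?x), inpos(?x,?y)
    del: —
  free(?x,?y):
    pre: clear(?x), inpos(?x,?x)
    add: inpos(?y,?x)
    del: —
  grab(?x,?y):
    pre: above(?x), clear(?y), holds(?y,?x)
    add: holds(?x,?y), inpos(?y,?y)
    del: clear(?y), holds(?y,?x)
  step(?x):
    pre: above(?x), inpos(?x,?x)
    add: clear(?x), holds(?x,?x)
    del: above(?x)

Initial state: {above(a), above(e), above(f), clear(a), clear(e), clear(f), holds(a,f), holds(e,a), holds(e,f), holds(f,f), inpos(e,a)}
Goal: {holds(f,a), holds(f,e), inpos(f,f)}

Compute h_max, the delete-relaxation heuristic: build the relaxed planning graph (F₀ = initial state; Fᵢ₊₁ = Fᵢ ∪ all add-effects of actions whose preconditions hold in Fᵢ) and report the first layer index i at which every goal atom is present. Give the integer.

F0 = init (11 atoms)
F1 = F0 ∪ {holds(a,e), holds(f,a), holds(f,e), inpos(a,a), inpos(a,f), inpos(e,e), inpos(e,f), inpos(f,f)}  (19 atoms)
goal ⊆ F1  ⇒  h_max = 1

1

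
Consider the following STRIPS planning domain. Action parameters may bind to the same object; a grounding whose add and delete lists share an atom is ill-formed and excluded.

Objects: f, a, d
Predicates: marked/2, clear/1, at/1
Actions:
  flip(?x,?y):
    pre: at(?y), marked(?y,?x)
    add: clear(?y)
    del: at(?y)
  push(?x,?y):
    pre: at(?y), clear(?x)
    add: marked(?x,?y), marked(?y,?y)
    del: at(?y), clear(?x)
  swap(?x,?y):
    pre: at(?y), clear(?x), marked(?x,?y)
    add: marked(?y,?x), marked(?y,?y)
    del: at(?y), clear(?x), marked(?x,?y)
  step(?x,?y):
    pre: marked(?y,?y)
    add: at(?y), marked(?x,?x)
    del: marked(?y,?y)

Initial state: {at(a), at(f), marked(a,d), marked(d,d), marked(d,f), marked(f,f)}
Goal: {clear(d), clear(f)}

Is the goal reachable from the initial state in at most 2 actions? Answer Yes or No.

1. flip(f,f)  →  {at(a), clear(f), marked(a,d), marked(d,d), marked(d,f), marked(f,f)}
2. step(f,d)  →  {at(a), at(d), clear(f), marked(a,d), marked(d,f), marked(f,f)}
3. flip(f,d)  →  {at(a), clear(d), clear(f), marked(a,d), marked(d,f), marked(f,f)}
optimal plan length = 3; 3 > 2

No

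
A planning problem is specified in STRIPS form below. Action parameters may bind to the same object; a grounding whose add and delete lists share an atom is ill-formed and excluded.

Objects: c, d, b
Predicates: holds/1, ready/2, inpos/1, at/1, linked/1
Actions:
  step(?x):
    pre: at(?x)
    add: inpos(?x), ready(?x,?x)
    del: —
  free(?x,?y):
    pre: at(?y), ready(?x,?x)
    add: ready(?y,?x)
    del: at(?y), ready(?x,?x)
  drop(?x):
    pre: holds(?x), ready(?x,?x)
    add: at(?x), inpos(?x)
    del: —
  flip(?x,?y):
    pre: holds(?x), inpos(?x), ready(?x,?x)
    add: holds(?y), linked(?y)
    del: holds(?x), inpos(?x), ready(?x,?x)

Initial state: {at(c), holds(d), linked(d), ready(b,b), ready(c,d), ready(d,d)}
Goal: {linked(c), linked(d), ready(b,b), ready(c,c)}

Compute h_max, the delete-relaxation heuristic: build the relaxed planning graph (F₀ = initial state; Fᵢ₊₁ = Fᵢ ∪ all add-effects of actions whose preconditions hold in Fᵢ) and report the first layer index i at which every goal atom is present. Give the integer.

F0 = init (6 atoms)
F1 = F0 ∪ {at(d), inpos(c), inpos(d), ready(c,b), ready(c,c)}  (11 atoms)
F2 = F1 ∪ {holds(b), holds(c), linked(b), linked(c), ready(d,b), ready(d,c)}  (17 atoms)
goal ⊆ F2  ⇒  h_max = 2

2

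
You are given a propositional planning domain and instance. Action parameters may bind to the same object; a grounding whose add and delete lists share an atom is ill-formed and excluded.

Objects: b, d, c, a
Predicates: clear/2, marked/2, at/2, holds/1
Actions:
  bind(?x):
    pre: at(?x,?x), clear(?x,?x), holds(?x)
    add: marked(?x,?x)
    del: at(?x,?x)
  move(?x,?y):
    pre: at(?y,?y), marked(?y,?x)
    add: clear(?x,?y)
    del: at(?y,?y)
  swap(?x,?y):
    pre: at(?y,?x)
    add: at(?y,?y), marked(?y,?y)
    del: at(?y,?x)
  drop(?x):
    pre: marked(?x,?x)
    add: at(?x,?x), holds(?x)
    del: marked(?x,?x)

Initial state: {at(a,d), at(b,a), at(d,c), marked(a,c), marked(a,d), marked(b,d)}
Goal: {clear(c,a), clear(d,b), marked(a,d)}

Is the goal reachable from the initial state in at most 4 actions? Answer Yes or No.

Yes

1. swap(d,a)  →  {at(a,a), at(b,a), at(d,c), marked(a,a), marked(a,c), marked(a,d), marked(b,d)}
2. move(c,a)  →  {at(b,a), at(d,c), clear(c,a), marked(a,a), marked(a,c), marked(a,d), marked(b,d)}
3. swap(a,b)  →  {at(b,b), at(d,c), clear(c,a), marked(a,a), marked(a,c), marked(a,d), marked(b,b), marked(b,d)}
4. move(d,b)  →  {at(d,c), clear(c,a), clear(d,b), marked(a,a), marked(a,c), marked(a,d), marked(b,b), marked(b,d)}
optimal plan length = 4; 4 ≤ 4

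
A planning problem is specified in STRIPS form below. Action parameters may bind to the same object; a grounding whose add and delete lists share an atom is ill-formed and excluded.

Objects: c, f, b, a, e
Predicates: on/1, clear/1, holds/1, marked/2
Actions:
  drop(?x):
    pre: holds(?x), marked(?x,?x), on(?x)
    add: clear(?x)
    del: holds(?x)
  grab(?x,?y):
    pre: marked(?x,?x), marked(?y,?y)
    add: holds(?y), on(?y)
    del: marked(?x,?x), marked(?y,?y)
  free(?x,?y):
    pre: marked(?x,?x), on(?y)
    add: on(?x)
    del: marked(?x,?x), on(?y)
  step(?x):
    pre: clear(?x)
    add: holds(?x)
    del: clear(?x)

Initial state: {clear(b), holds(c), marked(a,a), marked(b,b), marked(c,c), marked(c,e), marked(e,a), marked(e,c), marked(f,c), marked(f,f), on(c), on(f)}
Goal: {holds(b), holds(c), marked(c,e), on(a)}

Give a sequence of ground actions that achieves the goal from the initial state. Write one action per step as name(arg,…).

1. grab(c,b)  →  {clear(b), holds(b), holds(c), marked(a,a), marked(c,e), marked(e,a), marked(e,c), marked(f,c), marked(f,f), on(b), on(c), on(f)}
2. grab(f,a)  →  {clear(b), holds(a), holds(b), holds(c), marked(c,e), marked(e,a), marked(e,c), marked(f,c), on(a), on(b), on(c), on(f)}

grab(c,b); grab(f,a)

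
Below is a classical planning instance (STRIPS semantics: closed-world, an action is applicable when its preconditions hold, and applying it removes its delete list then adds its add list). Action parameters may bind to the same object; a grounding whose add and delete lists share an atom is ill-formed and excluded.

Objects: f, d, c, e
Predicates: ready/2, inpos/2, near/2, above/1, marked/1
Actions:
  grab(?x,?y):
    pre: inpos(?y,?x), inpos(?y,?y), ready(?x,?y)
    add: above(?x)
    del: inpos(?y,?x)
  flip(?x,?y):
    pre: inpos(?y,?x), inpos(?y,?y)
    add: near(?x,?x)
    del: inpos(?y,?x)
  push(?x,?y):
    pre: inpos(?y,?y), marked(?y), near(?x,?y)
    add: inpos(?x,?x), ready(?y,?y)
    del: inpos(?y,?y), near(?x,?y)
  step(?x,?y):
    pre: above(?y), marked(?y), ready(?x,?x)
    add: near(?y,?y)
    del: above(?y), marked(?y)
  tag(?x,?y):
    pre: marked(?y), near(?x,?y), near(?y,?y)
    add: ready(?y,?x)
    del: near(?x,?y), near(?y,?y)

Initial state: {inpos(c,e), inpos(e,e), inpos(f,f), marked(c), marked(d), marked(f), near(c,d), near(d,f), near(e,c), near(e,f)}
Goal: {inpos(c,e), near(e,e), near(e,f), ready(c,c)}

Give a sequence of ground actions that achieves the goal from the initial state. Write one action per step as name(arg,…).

flip(e,e); push(d,f); push(c,d); push(e,c)

1. flip(e,e)  →  {inpos(c,e), inpos(f,f), marked(c), marked(d), marked(f), near(c,d), near(d,f), near(e,c), near(e,e), near(e,f)}
2. push(d,f)  →  {inpos(c,e), inpos(d,d), marked(c), marked(d), marked(f), near(c,d), near(e,c), near(e,e), near(e,f), ready(f,f)}
3. push(c,d)  →  {inpos(c,c), inpos(c,e), marked(c), marked(d), marked(f), near(e,c), near(e,e), near(e,f), ready(d,d), ready(f,f)}
4. push(e,c)  →  {inpos(c,e), inpos(e,e), marked(c), marked(d), marked(f), near(e,e), near(e,f), ready(c,c), ready(d,d), ready(f,f)}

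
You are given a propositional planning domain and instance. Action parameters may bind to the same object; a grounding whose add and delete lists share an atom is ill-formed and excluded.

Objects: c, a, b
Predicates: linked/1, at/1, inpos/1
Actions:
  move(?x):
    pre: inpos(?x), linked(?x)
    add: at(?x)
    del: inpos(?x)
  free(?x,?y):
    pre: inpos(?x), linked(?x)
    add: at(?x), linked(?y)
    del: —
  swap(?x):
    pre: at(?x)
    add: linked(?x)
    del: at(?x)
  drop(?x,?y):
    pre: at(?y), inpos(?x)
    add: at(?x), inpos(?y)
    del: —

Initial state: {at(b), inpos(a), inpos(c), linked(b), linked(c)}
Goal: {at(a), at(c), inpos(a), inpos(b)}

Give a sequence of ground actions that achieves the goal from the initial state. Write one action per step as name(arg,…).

move(c); drop(a,b)

1. move(c)  →  {at(b), at(c), inpos(a), linked(b), linked(c)}
2. drop(a,b)  →  {at(a), at(b), at(c), inpos(a), inpos(b), linked(b), linked(c)}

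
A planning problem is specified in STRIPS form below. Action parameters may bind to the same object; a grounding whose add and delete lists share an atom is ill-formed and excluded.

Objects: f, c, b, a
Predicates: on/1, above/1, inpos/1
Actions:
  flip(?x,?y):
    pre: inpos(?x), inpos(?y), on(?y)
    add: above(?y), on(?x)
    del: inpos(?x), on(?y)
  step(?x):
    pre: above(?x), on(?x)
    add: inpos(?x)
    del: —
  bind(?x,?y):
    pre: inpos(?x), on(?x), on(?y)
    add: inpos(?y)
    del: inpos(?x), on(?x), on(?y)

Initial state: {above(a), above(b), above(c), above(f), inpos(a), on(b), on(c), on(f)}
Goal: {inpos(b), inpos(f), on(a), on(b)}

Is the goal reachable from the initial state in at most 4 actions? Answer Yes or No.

Yes

1. step(f)  →  {above(a), above(b), above(c), above(f), inpos(a), inpos(f), on(b), on(c), on(f)}
2. flip(a,f)  →  {above(a), above(b), above(c), above(f), inpos(f), on(a), on(b), on(c)}
3. step(b)  →  {above(a), above(b), above(c), above(f), inpos(b), inpos(f), on(a), on(b), on(c)}
optimal plan length = 3; 3 ≤ 4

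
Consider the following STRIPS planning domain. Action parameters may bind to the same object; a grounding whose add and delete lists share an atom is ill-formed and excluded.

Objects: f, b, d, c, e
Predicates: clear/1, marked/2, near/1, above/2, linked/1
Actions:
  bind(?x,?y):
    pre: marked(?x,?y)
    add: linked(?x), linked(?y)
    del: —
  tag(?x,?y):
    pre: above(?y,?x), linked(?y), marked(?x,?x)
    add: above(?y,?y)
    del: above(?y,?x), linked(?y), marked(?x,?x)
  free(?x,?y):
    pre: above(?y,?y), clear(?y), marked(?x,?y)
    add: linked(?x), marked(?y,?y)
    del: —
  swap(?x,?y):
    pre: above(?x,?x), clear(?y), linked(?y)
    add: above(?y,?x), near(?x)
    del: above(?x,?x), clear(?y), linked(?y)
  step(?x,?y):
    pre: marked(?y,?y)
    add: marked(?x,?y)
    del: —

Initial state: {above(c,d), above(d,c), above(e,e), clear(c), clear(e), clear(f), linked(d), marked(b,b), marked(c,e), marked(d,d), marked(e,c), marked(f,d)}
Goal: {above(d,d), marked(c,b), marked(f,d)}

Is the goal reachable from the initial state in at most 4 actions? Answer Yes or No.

1. bind(c,e)  →  {above(c,d), above(d,c), above(e,e), clear(c), clear(e), clear(f), linked(c), linked(d), linked(e), marked(b,b), marked(c,e), marked(d,d), marked(e,c), marked(f,d)}
2. tag(d,c)  →  {above(c,c), above(d,c), above(e,e), clear(c), clear(e), clear(f), linked(d), linked(e), marked(b,b), marked(c,e), marked(e,c), marked(f,d)}
3. free(e,c)  →  {above(c,c), above(d,c), above(e,e), clear(c), clear(e), clear(f), linked(d), linked(e), marked(b,b), marked(c,c), marked(c,e), marked(e,c), marked(f,d)}
4. tag(c,d)  →  {above(c,c), above(d,d), above(e,e), clear(c), clear(e), clear(f), linked(e), marked(b,b), marked(c,e), marked(e,c), marked(f,d)}
5. step(c,b)  →  {above(c,c), above(d,d), above(e,e), clear(c), clear(e), clear(f), linked(e), marked(b,b), marked(c,b), marked(c,e), marked(e,c), marked(f,d)}
optimal plan length = 5; 5 > 4

No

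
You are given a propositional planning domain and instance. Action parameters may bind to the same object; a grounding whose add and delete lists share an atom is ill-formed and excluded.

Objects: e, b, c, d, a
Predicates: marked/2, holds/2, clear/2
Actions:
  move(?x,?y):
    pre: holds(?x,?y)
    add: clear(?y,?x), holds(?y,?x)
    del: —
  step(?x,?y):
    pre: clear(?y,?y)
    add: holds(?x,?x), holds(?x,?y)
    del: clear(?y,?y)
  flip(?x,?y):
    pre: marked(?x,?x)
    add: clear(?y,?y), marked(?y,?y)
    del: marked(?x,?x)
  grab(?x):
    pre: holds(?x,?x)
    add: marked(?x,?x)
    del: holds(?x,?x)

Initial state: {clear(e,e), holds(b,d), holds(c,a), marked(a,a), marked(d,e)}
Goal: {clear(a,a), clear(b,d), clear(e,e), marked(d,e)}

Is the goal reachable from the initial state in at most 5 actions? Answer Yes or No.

1. move(b,d)  →  {clear(d,b), clear(e,e), holds(b,d), holds(c,a), holds(d,b), marked(a,a), marked(d,e)}
2. move(d,b)  →  {clear(b,d), clear(d,b), clear(e,e), holds(b,d), holds(c,a), holds(d,b), marked(a,a), marked(d,e)}
3. flip(a,e)  →  {clear(b,d), clear(d,b), clear(e,e), holds(b,d), holds(c,a), holds(d,b), marked(d,e), marked(e,e)}
4. flip(e,a)  →  {clear(a,a), clear(b,d), clear(d,b), clear(e,e), holds(b,d), holds(c,a), holds(d,b), marked(a,a), marked(d,e)}
optimal plan length = 4; 4 ≤ 5

Yes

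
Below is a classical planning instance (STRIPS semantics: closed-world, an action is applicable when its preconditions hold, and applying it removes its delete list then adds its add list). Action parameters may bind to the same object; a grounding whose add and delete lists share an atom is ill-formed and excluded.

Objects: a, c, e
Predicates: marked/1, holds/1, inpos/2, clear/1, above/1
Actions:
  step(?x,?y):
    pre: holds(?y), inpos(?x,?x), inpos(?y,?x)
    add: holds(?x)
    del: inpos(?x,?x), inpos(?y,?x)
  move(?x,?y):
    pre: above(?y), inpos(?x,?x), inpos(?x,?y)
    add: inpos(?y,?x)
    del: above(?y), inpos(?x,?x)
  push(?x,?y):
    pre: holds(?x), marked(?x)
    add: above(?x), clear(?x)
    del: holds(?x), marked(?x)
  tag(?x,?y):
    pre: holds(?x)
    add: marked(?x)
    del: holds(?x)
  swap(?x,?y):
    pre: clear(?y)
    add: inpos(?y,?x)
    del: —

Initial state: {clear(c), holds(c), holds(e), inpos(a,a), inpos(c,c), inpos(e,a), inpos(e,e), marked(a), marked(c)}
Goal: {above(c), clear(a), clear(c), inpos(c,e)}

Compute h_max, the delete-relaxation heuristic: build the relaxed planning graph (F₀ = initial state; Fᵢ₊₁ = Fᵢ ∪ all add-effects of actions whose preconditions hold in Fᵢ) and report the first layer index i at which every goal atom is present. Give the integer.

F0 = init (9 atoms)
F1 = F0 ∪ {above(c), holds(a), inpos(c,a), inpos(c,e), marked(e)}  (14 atoms)
F2 = F1 ∪ {above(a), above(e), clear(a), clear(e)}  (18 atoms)
goal ⊆ F2  ⇒  h_max = 2

2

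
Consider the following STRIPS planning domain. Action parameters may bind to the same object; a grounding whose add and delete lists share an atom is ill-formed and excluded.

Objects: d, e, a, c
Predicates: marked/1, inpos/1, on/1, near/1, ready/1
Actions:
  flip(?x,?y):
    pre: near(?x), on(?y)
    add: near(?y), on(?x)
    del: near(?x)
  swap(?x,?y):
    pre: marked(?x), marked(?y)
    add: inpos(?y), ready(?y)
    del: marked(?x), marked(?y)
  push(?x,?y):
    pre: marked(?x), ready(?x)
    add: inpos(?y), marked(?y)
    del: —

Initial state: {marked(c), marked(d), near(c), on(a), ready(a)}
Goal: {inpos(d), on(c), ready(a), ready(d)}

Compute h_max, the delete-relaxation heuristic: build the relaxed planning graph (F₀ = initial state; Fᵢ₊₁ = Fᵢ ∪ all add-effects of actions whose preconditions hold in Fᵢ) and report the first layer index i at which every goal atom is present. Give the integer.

F0 = init (5 atoms)
F1 = F0 ∪ {inpos(c), inpos(d), near(a), on(c), ready(c), ready(d)}  (11 atoms)
goal ⊆ F1  ⇒  h_max = 1

1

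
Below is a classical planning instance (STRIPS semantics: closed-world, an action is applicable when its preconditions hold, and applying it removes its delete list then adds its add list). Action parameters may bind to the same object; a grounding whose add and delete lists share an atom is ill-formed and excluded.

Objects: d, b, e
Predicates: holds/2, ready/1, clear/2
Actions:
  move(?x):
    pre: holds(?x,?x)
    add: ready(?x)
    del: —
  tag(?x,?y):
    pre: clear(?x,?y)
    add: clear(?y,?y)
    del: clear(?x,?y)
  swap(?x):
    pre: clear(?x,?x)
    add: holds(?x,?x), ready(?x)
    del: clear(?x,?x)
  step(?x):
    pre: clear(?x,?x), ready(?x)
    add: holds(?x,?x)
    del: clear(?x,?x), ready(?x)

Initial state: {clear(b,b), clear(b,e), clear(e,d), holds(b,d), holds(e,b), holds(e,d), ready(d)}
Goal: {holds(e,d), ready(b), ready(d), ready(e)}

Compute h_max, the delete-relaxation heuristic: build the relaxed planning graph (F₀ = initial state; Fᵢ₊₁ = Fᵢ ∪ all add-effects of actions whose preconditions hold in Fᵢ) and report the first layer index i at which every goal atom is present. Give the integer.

2

F0 = init (7 atoms)
F1 = F0 ∪ {clear(d,d), clear(e,e), holds(b,b), ready(b)}  (11 atoms)
F2 = F1 ∪ {holds(d,d), holds(e,e), ready(e)}  (14 atoms)
goal ⊆ F2  ⇒  h_max = 2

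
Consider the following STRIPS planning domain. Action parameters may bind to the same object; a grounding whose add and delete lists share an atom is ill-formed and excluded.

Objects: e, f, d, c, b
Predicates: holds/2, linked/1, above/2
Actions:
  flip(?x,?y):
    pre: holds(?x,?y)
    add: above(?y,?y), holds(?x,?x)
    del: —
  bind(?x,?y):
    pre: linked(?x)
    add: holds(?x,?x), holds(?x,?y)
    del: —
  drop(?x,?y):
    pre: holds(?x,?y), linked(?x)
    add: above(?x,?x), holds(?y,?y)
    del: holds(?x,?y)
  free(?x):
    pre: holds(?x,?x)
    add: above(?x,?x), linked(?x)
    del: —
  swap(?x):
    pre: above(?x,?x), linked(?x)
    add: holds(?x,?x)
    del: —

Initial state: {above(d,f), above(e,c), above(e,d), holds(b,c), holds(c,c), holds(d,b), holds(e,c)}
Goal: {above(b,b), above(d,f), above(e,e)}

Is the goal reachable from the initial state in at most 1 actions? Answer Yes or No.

1. flip(e,c)  →  {above(c,c), above(d,f), above(e,c), above(e,d), holds(b,c), holds(c,c), holds(d,b), holds(e,c), holds(e,e)}
2. flip(e,e)  →  {above(c,c), above(d,f), above(e,c), above(e,d), above(e,e), holds(b,c), holds(c,c), holds(d,b), holds(e,c), holds(e,e)}
3. flip(d,b)  →  {above(b,b), above(c,c), above(d,f), above(e,c), above(e,d), above(e,e), holds(b,c), holds(c,c), holds(d,b), holds(d,d), holds(e,c), holds(e,e)}
optimal plan length = 3; 3 > 1

No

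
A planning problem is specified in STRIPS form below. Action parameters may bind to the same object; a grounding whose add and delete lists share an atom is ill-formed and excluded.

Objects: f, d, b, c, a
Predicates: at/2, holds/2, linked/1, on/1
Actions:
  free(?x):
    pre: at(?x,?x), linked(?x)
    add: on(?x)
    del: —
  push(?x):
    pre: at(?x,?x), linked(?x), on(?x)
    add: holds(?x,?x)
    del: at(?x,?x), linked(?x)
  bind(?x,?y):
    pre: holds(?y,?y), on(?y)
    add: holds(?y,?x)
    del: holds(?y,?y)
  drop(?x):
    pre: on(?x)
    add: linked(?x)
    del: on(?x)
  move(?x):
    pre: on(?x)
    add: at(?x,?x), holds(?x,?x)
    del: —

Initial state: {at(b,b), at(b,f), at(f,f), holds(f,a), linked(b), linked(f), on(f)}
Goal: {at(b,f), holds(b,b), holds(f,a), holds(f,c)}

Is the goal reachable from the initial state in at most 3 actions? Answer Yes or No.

No

1. free(b)  →  {at(b,b), at(b,f), at(f,f), holds(f,a), linked(b), linked(f), on(b), on(f)}
2. push(f)  →  {at(b,b), at(b,f), holds(f,a), holds(f,f), linked(b), on(b), on(f)}
3. push(b)  →  {at(b,f), holds(b,b), holds(f,a), holds(f,f), on(b), on(f)}
4. bind(c,f)  →  {at(b,f), holds(b,b), holds(f,a), holds(f,c), on(b), on(f)}
optimal plan length = 4; 4 > 3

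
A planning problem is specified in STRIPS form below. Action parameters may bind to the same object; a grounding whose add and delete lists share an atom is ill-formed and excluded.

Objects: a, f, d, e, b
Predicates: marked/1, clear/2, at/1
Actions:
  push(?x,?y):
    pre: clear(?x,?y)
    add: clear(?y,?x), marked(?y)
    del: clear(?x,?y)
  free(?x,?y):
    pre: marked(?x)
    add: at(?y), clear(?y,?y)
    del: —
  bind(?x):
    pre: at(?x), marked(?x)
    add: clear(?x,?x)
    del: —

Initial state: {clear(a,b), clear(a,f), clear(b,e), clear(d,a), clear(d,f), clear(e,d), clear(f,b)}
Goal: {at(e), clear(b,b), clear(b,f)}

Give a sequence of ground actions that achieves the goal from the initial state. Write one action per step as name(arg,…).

push(f,b); free(b,e); free(b,b)

1. push(f,b)  →  {clear(a,b), clear(a,f), clear(b,e), clear(b,f), clear(d,a), clear(d,f), clear(e,d), marked(b)}
2. free(b,e)  →  {at(e), clear(a,b), clear(a,f), clear(b,e), clear(b,f), clear(d,a), clear(d,f), clear(e,d), clear(e,e), marked(b)}
3. free(b,b)  →  {at(b), at(e), clear(a,b), clear(a,f), clear(b,b), clear(b,e), clear(b,f), clear(d,a), clear(d,f), clear(e,d), clear(e,e), marked(b)}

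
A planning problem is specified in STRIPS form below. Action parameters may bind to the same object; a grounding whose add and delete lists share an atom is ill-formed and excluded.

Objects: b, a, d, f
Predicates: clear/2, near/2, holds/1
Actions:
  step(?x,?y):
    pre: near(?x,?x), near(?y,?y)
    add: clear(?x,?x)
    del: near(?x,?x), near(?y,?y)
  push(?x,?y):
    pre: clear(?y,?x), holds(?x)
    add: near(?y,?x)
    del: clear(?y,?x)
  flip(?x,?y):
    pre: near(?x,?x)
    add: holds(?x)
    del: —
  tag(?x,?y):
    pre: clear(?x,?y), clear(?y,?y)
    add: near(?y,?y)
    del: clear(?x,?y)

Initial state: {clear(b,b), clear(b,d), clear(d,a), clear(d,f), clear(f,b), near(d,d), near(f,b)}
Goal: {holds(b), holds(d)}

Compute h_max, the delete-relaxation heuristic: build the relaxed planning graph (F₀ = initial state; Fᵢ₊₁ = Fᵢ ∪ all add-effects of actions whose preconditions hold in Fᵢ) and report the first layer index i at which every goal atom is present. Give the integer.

F0 = init (7 atoms)
F1 = F0 ∪ {clear(d,d), holds(d), near(b,b)}  (10 atoms)
F2 = F1 ∪ {holds(b), near(b,d)}  (12 atoms)
goal ⊆ F2  ⇒  h_max = 2

2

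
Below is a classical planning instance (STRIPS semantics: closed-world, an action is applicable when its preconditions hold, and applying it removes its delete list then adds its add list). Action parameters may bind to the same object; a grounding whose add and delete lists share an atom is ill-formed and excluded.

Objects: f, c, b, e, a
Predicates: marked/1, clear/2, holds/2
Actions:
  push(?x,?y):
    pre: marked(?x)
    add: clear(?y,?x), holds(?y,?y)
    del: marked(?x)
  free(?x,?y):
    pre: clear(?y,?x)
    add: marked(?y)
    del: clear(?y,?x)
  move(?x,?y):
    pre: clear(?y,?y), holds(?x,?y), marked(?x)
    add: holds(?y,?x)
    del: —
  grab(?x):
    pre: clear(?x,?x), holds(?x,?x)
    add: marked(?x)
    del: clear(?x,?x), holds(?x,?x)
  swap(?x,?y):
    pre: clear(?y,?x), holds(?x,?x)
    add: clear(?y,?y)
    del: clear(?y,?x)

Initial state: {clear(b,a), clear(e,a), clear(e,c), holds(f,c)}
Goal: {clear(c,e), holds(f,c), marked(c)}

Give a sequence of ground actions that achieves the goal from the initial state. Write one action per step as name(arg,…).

1. free(c,e)  →  {clear(b,a), clear(e,a), holds(f,c), marked(e)}
2. push(e,c)  →  {clear(b,a), clear(c,e), clear(e,a), holds(c,c), holds(f,c)}
3. free(e,c)  →  {clear(b,a), clear(e,a), holds(c,c), holds(f,c), marked(c)}
4. free(a,e)  →  {clear(b,a), holds(c,c), holds(f,c), marked(c), marked(e)}
5. push(e,c)  →  {clear(b,a), clear(c,e), holds(c,c), holds(f,c), marked(c)}

free(c,e); push(e,c); free(e,c); free(a,e); push(e,c)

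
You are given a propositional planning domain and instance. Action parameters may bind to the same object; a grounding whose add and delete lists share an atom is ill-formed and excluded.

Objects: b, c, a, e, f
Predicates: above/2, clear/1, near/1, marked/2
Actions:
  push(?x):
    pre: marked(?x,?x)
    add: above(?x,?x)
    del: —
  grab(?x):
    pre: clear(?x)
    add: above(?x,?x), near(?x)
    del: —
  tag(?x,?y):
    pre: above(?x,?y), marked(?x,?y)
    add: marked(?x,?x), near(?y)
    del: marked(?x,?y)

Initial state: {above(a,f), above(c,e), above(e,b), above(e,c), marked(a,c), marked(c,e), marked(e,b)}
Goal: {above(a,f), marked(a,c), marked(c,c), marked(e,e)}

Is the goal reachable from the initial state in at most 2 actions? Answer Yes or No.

Yes

1. tag(c,e)  →  {above(a,f), above(c,e), above(e,b), above(e,c), marked(a,c), marked(c,c), marked(e,b), near(e)}
2. tag(e,b)  →  {above(a,f), above(c,e), above(e,b), above(e,c), marked(a,c), marked(c,c), marked(e,e), near(b), near(e)}
optimal plan length = 2; 2 ≤ 2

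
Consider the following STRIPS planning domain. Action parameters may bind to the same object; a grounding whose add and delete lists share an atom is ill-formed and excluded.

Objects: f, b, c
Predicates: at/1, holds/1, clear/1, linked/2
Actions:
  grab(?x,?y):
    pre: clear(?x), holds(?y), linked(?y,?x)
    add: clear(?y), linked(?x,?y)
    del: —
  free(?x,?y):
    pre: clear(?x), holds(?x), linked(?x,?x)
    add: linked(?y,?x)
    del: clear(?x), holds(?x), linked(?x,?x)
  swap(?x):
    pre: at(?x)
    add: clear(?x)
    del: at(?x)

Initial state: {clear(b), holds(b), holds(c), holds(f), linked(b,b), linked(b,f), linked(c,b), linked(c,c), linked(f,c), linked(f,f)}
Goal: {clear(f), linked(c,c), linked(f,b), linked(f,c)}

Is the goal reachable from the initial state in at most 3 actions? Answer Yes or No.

Yes

1. grab(b,c)  →  {clear(b), clear(c), holds(b), holds(c), holds(f), linked(b,b), linked(b,c), linked(b,f), linked(c,b), linked(c,c), linked(f,c), linked(f,f)}
2. grab(c,f)  →  {clear(b), clear(c), clear(f), holds(b), holds(c), holds(f), linked(b,b), linked(b,c), linked(b,f), linked(c,b), linked(c,c), linked(c,f), linked(f,c), linked(f,f)}
3. grab(f,b)  →  {clear(b), clear(c), clear(f), holds(b), holds(c), holds(f), linked(b,b), linked(b,c), linked(b,f), linked(c,b), linked(c,c), linked(c,f), linked(f,b), linked(f,c), linked(f,f)}
optimal plan length = 3; 3 ≤ 3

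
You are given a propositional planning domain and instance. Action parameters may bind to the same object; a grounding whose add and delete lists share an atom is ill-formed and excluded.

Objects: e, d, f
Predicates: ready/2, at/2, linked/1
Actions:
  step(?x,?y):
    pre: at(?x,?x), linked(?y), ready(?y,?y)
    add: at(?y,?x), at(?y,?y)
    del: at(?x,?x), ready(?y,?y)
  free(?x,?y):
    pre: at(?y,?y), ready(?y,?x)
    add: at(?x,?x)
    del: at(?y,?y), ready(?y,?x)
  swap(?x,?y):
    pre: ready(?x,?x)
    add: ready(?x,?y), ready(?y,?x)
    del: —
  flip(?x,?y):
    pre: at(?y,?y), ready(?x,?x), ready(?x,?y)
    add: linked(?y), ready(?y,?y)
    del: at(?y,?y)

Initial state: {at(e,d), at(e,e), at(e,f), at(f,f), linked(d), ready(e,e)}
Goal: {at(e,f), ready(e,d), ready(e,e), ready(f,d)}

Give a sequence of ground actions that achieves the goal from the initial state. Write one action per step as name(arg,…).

swap(e,d); swap(e,f); flip(e,f); swap(f,d)

1. swap(e,d)  →  {at(e,d), at(e,e), at(e,f), at(f,f), linked(d), ready(d,e), ready(e,d), ready(e,e)}
2. swap(e,f)  →  {at(e,d), at(e,e), at(e,f), at(f,f), linked(d), ready(d,e), ready(e,d), ready(e,e), ready(e,f), ready(f,e)}
3. flip(e,f)  →  {at(e,d), at(e,e), at(e,f), linked(d), linked(f), ready(d,e), ready(e,d), ready(e,e), ready(e,f), ready(f,e), ready(f,f)}
4. swap(f,d)  →  {at(e,d), at(e,e), at(e,f), linked(d), linked(f), ready(d,e), ready(d,f), ready(e,d), ready(e,e), ready(e,f), ready(f,d), ready(f,e), ready(f,f)}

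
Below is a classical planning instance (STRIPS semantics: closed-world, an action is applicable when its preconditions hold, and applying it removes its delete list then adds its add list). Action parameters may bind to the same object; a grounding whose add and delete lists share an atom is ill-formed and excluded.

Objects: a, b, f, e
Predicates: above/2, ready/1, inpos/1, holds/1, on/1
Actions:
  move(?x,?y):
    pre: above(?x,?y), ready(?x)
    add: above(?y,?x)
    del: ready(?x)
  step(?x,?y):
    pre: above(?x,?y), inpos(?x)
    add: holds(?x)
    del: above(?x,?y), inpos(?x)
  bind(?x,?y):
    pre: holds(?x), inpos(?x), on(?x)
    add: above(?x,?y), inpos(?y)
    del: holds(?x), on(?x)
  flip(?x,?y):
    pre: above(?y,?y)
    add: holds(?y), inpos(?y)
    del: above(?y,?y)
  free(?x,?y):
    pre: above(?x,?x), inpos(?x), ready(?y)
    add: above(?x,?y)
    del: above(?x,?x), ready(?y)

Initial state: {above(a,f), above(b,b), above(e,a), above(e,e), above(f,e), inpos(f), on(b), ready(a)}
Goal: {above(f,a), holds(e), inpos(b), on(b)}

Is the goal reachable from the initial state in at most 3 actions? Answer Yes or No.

Yes

1. move(a,f)  →  {above(a,f), above(b,b), above(e,a), above(e,e), above(f,a), above(f,e), inpos(f), on(b)}
2. flip(a,b)  →  {above(a,f), above(e,a), above(e,e), above(f,a), above(f,e), holds(b), inpos(b), inpos(f), on(b)}
3. flip(a,e)  →  {above(a,f), above(e,a), above(f,a), above(f,e), holds(b), holds(e), inpos(b), inpos(e), inpos(f), on(b)}
optimal plan length = 3; 3 ≤ 3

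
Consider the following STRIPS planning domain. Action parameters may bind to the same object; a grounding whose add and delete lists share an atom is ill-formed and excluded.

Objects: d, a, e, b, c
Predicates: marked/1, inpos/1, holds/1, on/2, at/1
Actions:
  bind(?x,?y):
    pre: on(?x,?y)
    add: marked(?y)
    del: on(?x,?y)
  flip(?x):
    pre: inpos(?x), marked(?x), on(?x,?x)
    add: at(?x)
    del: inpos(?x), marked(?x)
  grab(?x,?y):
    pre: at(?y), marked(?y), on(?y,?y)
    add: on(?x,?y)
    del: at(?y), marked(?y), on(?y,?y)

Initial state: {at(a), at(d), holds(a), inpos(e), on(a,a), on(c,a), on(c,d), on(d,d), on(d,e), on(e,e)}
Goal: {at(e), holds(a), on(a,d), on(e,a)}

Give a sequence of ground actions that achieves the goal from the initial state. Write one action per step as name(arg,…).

1. bind(d,e)  →  {at(a), at(d), holds(a), inpos(e), marked(e), on(a,a), on(c,a), on(c,d), on(d,d), on(e,e)}
2. bind(c,d)  →  {at(a), at(d), holds(a), inpos(e), marked(d), marked(e), on(a,a), on(c,a), on(d,d), on(e,e)}
3. bind(c,a)  →  {at(a), at(d), holds(a), inpos(e), marked(a), marked(d), marked(e), on(a,a), on(d,d), on(e,e)}
4. flip(e)  →  {at(a), at(d), at(e), holds(a), marked(a), marked(d), on(a,a), on(d,d), on(e,e)}
5. grab(a,d)  →  {at(a), at(e), holds(a), marked(a), on(a,a), on(a,d), on(e,e)}
6. grab(e,a)  →  {at(e), holds(a), on(a,d), on(e,a), on(e,e)}

bind(d,e); bind(c,d); bind(c,a); flip(e); grab(a,d); grab(e,a)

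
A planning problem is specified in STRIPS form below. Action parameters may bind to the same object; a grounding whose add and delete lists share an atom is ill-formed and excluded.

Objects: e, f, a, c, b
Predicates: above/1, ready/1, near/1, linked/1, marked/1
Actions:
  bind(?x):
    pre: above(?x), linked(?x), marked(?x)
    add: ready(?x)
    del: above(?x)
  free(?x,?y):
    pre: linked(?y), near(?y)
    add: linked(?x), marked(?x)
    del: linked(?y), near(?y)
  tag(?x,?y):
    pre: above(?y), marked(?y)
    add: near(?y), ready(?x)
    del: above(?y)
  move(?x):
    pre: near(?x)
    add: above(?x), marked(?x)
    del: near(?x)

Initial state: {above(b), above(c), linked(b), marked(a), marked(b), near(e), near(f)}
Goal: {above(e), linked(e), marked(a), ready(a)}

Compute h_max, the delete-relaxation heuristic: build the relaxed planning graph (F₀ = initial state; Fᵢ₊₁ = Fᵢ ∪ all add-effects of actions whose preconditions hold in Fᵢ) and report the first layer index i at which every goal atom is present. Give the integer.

2

F0 = init (7 atoms)
F1 = F0 ∪ {above(e), above(f), marked(e), marked(f), near(b), ready(a), ready(b), ready(c), ready(e), ready(f)}  (17 atoms)
F2 = F1 ∪ {linked(a), linked(c), linked(e), linked(f), marked(c)}  (22 atoms)
goal ⊆ F2  ⇒  h_max = 2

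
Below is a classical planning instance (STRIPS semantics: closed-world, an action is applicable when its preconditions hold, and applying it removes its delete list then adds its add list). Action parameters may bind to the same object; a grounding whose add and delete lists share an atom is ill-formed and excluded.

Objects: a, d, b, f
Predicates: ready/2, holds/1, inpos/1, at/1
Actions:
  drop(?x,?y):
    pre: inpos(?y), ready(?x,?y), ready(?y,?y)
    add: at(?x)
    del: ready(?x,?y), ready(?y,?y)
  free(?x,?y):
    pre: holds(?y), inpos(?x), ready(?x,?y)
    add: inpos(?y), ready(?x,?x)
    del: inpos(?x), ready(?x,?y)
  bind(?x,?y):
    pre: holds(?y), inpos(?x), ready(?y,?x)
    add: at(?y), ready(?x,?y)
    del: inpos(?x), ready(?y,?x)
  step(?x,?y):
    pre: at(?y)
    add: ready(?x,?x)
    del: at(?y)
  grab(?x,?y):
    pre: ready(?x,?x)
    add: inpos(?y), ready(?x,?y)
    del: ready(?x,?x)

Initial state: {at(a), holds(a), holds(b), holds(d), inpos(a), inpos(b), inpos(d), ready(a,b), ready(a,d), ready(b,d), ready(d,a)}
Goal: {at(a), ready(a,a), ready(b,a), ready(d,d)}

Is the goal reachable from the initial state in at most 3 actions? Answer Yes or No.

Yes

1. free(a,d)  →  {at(a), holds(a), holds(b), holds(d), inpos(b), inpos(d), ready(a,a), ready(a,b), ready(b,d), ready(d,a)}
2. free(d,a)  →  {at(a), holds(a), holds(b), holds(d), inpos(a), inpos(b), ready(a,a), ready(a,b), ready(b,d), ready(d,d)}
3. bind(b,a)  →  {at(a), holds(a), holds(b), holds(d), inpos(a), ready(a,a), ready(b,a), ready(b,d), ready(d,d)}
optimal plan length = 3; 3 ≤ 3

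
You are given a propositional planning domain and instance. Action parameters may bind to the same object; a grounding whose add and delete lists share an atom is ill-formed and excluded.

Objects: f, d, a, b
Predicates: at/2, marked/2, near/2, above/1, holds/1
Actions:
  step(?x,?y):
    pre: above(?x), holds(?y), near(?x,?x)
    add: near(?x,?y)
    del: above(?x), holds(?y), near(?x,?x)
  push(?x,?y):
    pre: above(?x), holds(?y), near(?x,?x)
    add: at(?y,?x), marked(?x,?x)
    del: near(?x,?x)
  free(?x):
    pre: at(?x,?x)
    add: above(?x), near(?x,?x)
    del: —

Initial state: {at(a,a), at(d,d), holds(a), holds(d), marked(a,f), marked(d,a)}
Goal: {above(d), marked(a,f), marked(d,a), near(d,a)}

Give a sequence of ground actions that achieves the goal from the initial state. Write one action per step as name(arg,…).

1. free(d)  →  {above(d), at(a,a), at(d,d), holds(a), holds(d), marked(a,f), marked(d,a), near(d,d)}
2. step(d,a)  →  {at(a,a), at(d,d), holds(d), marked(a,f), marked(d,a), near(d,a)}
3. free(d)  →  {above(d), at(a,a), at(d,d), holds(d), marked(a,f), marked(d,a), near(d,a), near(d,d)}

free(d); step(d,a); free(d)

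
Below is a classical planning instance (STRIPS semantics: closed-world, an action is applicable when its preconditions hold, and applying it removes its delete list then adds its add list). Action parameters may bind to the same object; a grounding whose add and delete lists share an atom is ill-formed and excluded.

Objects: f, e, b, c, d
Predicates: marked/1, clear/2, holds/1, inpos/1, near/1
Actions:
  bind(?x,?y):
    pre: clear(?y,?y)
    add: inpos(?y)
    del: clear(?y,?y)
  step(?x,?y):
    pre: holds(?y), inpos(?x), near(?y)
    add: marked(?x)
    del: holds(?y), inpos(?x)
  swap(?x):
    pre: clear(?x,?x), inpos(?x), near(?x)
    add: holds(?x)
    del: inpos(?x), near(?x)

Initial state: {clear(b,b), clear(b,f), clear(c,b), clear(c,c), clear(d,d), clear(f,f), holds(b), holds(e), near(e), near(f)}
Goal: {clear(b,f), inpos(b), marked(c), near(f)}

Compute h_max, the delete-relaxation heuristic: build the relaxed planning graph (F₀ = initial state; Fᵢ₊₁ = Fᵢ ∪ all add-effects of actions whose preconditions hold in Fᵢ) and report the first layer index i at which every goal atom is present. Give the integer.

F0 = init (10 atoms)
F1 = F0 ∪ {inpos(b), inpos(c), inpos(d), inpos(f)}  (14 atoms)
F2 = F1 ∪ {holds(f), marked(b), marked(c), marked(d), marked(f)}  (19 atoms)
goal ⊆ F2  ⇒  h_max = 2

2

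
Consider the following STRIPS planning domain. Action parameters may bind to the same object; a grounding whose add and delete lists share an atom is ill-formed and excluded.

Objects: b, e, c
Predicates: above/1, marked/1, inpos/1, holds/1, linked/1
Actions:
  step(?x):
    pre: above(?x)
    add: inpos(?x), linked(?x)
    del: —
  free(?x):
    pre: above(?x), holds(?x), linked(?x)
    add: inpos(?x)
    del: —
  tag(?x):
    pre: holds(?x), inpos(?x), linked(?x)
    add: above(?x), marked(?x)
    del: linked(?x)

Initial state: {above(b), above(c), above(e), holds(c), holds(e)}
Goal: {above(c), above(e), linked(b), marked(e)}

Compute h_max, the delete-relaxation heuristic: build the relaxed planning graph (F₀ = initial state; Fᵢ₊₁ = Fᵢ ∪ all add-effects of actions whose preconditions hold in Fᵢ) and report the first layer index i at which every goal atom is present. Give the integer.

F0 = init (5 atoms)
F1 = F0 ∪ {inpos(b), inpos(c), inpos(e), linked(b), linked(c), linked(e)}  (11 atoms)
F2 = F1 ∪ {marked(c), marked(e)}  (13 atoms)
goal ⊆ F2  ⇒  h_max = 2

2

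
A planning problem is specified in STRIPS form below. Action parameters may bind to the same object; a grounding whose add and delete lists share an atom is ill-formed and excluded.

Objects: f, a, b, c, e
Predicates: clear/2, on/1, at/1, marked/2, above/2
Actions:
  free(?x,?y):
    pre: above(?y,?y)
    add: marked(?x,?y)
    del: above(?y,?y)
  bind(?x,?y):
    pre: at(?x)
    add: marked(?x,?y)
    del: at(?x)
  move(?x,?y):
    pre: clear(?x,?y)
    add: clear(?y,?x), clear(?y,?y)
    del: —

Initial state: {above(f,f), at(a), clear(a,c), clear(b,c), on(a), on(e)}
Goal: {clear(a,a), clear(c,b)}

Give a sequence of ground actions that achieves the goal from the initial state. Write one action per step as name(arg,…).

move(a,c); move(b,c); move(c,a)

1. move(a,c)  →  {above(f,f), at(a), clear(a,c), clear(b,c), clear(c,a), clear(c,c), on(a), on(e)}
2. move(b,c)  →  {above(f,f), at(a), clear(a,c), clear(b,c), clear(c,a), clear(c,b), clear(c,c), on(a), on(e)}
3. move(c,a)  →  {above(f,f), at(a), clear(a,a), clear(a,c), clear(b,c), clear(c,a), clear(c,b), clear(c,c), on(a), on(e)}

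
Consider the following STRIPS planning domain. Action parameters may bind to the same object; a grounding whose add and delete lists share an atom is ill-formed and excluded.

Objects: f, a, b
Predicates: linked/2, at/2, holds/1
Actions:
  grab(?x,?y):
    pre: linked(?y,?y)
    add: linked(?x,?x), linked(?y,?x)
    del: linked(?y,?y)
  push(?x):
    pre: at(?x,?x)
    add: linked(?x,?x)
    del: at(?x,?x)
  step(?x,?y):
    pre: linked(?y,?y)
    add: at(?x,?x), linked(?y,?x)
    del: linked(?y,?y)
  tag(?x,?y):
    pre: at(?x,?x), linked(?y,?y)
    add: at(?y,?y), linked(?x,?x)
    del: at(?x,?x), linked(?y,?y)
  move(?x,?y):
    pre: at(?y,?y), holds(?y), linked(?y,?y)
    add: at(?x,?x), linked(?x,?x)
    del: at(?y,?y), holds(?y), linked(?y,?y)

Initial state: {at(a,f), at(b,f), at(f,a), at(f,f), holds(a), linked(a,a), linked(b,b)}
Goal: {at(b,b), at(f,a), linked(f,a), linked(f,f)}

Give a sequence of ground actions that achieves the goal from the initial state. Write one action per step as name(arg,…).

grab(f,a); grab(a,f); tag(f,b)

1. grab(f,a)  →  {at(a,f), at(b,f), at(f,a), at(f,f), holds(a), linked(a,f), linked(b,b), linked(f,f)}
2. grab(a,f)  →  {at(a,f), at(b,f), at(f,a), at(f,f), holds(a), linked(a,a), linked(a,f), linked(b,b), linked(f,a)}
3. tag(f,b)  →  {at(a,f), at(b,b), at(b,f), at(f,a), holds(a), linked(a,a), linked(a,f), linked(f,a), linked(f,f)}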